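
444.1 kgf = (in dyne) 4.355e+08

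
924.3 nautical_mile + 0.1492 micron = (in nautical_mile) 924.3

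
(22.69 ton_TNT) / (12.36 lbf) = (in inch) 6.798e+10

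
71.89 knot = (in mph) 82.73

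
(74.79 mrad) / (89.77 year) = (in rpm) 2.523e-10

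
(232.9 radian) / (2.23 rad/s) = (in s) 104.4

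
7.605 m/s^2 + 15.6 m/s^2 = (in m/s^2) 23.2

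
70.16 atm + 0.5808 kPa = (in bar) 71.1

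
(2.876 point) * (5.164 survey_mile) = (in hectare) 0.0008432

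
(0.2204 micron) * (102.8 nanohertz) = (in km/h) 8.157e-14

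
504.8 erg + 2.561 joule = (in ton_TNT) 6.121e-10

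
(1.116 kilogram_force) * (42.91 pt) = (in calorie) 0.0396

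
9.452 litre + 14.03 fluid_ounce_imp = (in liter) 9.851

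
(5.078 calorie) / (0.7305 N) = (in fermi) 2.908e+16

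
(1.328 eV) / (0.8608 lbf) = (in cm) 5.557e-18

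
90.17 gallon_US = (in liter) 341.3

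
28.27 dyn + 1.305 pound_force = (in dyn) 5.805e+05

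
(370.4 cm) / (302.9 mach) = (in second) 3.591e-05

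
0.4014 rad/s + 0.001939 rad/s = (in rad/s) 0.4033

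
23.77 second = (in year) 7.537e-07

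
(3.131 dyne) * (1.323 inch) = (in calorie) 2.515e-07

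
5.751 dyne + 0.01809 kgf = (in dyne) 1.775e+04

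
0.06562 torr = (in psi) 0.001269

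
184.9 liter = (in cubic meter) 0.1849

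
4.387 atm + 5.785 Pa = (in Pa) 4.445e+05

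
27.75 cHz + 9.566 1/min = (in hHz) 0.004369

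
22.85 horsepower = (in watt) 1.704e+04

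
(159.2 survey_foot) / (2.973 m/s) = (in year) 5.176e-07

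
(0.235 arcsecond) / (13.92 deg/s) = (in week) 7.754e-12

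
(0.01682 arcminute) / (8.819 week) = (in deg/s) 5.256e-11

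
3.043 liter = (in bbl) 0.01914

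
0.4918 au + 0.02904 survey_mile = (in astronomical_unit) 0.4918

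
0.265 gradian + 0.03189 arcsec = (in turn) 0.0006625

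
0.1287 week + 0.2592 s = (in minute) 1297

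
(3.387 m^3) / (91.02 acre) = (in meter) 9.195e-06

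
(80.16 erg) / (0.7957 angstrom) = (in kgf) 1.027e+04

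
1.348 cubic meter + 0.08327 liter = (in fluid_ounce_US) 4.558e+04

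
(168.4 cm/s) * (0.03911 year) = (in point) 5.888e+09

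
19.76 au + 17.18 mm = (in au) 19.76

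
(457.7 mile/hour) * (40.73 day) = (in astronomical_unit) 0.004813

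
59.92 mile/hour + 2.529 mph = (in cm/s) 2792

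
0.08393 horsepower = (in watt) 62.59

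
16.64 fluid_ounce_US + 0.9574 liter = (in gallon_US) 0.3829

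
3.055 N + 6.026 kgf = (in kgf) 6.338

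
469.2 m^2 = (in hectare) 0.04692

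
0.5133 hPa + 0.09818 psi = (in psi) 0.1056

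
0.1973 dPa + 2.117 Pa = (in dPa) 21.37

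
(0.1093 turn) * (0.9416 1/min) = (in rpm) 0.1029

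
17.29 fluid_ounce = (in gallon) 0.1351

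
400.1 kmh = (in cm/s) 1.111e+04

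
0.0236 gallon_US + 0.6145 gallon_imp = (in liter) 2.883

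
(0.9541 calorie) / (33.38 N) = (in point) 339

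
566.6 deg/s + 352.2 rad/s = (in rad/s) 362.1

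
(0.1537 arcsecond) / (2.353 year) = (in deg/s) 5.754e-13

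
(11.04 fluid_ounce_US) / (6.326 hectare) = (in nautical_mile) 2.787e-12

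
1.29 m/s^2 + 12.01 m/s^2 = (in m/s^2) 13.3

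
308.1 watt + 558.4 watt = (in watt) 866.5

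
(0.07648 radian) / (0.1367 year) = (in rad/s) 1.774e-08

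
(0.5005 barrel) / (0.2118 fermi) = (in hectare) 3.757e+10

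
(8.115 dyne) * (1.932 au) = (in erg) 2.345e+14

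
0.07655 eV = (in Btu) 1.162e-23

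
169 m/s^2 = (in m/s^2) 169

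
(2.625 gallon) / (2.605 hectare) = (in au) 2.55e-18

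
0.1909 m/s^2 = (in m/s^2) 0.1909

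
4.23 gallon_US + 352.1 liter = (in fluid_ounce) 1.245e+04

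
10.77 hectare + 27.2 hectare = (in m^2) 3.797e+05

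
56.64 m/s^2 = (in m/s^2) 56.64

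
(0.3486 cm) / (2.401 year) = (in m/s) 4.604e-11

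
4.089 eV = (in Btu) 6.209e-22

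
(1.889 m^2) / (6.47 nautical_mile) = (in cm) 0.01576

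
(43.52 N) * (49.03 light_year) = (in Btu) 1.913e+16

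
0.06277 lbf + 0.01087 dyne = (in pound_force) 0.06277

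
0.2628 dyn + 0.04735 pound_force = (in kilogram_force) 0.02148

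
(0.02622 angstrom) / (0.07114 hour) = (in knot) 1.99e-14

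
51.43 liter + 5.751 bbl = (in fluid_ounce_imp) 3.399e+04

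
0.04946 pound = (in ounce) 0.7914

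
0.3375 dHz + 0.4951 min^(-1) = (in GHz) 4.2e-11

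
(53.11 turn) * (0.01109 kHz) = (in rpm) 3.534e+04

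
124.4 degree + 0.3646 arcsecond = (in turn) 0.3456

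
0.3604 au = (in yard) 5.896e+10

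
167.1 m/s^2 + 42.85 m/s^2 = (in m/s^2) 209.9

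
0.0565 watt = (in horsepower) 7.577e-05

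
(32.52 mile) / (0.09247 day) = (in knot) 12.73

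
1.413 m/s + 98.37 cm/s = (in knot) 4.659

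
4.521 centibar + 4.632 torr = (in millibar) 51.39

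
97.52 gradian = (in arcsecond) 3.16e+05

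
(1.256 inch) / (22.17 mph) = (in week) 5.322e-09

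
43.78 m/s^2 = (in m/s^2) 43.78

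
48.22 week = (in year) 0.9248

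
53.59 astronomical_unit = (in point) 2.273e+16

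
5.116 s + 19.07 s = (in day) 0.0002799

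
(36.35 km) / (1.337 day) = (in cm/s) 31.47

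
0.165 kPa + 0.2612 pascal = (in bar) 0.001653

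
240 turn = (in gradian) 9.6e+04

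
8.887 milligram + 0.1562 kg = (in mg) 1.562e+05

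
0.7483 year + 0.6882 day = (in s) 2.366e+07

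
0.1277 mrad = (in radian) 0.0001277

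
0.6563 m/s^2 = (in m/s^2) 0.6563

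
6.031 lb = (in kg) 2.736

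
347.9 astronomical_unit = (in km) 5.205e+10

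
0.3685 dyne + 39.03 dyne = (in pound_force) 8.857e-05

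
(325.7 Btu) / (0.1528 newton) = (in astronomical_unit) 1.503e-05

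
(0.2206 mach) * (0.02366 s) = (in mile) 0.001104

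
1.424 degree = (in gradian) 1.582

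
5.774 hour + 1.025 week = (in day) 7.416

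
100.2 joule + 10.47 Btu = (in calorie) 2664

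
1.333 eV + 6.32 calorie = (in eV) 1.65e+20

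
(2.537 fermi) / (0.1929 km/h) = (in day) 5.48e-19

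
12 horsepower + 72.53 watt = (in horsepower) 12.1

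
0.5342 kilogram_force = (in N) 5.239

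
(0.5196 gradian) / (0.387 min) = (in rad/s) 0.0003515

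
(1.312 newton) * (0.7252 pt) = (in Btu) 3.181e-07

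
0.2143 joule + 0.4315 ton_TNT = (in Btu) 1.711e+06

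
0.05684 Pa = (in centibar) 5.684e-05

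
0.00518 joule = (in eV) 3.233e+16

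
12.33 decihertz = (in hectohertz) 0.01233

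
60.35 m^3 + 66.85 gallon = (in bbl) 381.2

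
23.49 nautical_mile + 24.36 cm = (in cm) 4.35e+06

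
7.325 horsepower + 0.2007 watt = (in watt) 5462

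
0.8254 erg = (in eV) 5.152e+11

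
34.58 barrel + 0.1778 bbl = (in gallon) 1460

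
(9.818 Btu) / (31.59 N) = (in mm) 3.279e+05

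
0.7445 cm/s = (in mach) 2.186e-05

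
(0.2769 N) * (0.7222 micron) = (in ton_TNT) 4.78e-17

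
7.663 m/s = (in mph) 17.14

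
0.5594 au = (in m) 8.369e+10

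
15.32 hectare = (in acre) 37.86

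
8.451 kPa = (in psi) 1.226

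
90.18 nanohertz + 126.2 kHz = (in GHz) 0.0001262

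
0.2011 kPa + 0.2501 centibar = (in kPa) 0.4512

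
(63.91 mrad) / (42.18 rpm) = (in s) 0.01447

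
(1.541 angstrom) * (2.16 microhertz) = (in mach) 9.776e-19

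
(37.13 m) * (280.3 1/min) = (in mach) 0.5094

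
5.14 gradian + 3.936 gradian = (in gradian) 9.076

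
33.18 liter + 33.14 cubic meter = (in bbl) 208.7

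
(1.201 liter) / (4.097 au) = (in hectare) 1.96e-19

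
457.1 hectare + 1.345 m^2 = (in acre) 1130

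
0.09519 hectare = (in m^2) 951.9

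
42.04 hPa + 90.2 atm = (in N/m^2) 9.144e+06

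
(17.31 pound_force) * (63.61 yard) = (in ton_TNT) 1.07e-06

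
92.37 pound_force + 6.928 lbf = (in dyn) 4.417e+07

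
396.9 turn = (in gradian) 1.588e+05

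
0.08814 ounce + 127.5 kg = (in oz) 4498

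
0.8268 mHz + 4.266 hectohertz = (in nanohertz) 4.266e+11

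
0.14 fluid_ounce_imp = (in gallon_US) 0.001051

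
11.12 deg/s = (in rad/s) 0.1941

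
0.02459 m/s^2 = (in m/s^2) 0.02459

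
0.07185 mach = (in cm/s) 2446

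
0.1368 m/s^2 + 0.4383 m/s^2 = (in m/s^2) 0.5751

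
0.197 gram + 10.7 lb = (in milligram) 4.854e+06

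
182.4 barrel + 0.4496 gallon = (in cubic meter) 29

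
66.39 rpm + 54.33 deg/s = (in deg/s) 452.7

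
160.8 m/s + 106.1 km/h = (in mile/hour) 425.6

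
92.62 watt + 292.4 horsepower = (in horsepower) 292.5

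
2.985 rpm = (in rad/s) 0.3126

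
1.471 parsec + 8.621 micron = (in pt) 1.287e+20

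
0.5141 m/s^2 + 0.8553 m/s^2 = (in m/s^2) 1.369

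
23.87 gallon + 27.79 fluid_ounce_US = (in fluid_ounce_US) 3083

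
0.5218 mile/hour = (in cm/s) 23.33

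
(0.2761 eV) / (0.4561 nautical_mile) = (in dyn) 5.237e-18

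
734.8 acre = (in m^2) 2.974e+06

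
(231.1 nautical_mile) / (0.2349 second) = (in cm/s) 1.822e+08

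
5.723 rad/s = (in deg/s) 327.9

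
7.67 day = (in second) 6.627e+05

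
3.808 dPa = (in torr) 0.002856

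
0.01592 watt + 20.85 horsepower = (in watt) 1.555e+04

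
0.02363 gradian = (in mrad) 0.3712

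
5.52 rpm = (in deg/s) 33.12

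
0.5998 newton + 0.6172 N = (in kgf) 0.1241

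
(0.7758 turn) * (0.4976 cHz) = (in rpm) 0.2316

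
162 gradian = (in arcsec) 5.249e+05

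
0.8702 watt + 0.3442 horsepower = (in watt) 257.5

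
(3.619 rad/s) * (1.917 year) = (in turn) 3.482e+07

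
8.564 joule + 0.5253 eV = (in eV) 5.345e+19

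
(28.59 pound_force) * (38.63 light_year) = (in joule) 4.648e+19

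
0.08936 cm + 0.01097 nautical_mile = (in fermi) 2.032e+16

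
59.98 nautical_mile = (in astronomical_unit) 7.425e-07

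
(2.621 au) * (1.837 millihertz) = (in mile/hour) 1.611e+09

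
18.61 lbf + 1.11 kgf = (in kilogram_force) 9.551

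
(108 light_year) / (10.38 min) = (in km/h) 5.906e+15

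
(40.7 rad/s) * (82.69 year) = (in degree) 6.081e+12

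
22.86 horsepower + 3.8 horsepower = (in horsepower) 26.66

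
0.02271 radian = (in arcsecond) 4684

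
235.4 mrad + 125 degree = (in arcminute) 8309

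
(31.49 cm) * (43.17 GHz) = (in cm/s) 1.359e+12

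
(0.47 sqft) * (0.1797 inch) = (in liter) 0.1993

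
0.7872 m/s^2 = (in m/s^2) 0.7872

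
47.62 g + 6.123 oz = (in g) 221.2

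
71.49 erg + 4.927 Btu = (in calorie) 1242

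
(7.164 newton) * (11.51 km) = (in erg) 8.246e+11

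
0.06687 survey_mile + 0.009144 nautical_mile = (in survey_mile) 0.07739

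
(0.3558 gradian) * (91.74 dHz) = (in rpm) 0.4896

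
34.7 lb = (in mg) 1.574e+07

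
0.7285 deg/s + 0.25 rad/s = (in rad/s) 0.2627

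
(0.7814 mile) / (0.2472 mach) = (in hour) 0.00415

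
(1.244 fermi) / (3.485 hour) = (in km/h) 3.57e-19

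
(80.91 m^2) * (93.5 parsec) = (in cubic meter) 2.334e+20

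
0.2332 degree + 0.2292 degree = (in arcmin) 27.74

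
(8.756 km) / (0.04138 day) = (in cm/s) 244.9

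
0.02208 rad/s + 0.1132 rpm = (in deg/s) 1.944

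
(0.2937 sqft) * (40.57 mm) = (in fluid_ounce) 37.43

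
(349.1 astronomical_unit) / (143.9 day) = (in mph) 9.396e+06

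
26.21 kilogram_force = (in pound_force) 57.78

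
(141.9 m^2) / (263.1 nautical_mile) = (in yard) 0.0003185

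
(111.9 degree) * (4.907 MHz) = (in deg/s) 5.491e+08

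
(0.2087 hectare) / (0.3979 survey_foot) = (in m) 1.721e+04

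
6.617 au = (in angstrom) 9.899e+21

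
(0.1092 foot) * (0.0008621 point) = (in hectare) 1.012e-12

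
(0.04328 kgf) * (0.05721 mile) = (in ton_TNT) 9.34e-09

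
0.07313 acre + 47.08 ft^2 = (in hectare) 0.03003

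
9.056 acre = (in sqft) 3.945e+05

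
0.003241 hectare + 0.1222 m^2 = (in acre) 0.008039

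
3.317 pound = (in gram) 1505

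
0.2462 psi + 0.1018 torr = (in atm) 0.01689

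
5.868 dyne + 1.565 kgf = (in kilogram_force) 1.565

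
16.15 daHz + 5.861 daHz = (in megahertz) 0.0002201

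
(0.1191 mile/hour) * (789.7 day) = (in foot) 1.192e+07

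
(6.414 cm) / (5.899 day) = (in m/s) 1.258e-07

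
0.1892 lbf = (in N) 0.8416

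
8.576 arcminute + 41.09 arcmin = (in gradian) 0.9197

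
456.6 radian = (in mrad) 4.566e+05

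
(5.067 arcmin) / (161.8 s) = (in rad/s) 9.11e-06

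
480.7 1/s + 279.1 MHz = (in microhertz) 2.791e+14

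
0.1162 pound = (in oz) 1.859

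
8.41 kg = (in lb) 18.54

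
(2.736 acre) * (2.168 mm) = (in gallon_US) 6341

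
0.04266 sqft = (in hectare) 3.963e-07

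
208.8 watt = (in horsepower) 0.28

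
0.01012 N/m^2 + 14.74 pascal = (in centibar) 0.01475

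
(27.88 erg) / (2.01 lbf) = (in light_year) 3.296e-23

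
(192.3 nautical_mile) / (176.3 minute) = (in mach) 0.09888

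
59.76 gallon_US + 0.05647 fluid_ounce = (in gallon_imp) 49.76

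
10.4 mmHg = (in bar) 0.01387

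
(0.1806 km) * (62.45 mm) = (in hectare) 0.001128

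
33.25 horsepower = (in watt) 2.479e+04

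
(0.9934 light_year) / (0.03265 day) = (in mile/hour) 7.453e+12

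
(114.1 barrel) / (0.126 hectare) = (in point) 40.81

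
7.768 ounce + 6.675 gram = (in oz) 8.003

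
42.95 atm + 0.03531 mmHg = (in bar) 43.52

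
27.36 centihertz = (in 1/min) 16.42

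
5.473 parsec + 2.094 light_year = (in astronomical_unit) 1.261e+06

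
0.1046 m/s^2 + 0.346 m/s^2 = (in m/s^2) 0.4506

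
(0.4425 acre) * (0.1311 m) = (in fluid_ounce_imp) 8.263e+06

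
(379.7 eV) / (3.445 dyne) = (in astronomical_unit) 1.18e-23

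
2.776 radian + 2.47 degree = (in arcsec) 5.815e+05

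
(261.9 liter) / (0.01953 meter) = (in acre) 0.003314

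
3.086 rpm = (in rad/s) 0.3232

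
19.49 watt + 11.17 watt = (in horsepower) 0.04112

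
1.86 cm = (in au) 1.243e-13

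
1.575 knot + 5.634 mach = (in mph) 4293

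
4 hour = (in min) 240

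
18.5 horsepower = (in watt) 1.38e+04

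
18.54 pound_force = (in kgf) 8.41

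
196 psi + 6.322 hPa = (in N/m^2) 1.352e+06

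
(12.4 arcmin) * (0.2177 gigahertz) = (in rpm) 7.499e+06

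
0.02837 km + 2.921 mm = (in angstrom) 2.837e+11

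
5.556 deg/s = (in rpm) 0.926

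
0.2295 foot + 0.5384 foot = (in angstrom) 2.341e+09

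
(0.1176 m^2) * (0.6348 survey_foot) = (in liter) 22.75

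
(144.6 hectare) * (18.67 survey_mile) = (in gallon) 1.148e+13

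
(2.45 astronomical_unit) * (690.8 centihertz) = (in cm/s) 2.532e+14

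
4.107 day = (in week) 0.5867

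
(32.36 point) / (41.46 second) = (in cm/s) 0.02753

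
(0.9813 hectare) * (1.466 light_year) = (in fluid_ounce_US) 4.602e+24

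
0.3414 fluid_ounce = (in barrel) 6.35e-05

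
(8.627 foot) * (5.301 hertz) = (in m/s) 13.94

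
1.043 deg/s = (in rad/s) 0.0182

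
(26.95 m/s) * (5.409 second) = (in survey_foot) 478.3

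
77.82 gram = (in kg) 0.07782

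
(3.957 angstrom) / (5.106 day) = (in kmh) 3.229e-15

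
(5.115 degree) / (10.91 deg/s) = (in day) 5.426e-06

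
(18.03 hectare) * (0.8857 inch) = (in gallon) 1.072e+06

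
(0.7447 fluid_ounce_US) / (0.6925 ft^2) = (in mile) 2.127e-07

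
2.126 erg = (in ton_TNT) 5.081e-17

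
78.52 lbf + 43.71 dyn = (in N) 349.3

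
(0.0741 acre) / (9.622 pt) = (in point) 2.504e+08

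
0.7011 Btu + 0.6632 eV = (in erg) 7.397e+09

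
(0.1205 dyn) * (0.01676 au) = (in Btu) 2.864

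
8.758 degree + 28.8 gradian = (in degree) 34.68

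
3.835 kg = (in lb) 8.455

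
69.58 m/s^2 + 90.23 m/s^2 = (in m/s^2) 159.8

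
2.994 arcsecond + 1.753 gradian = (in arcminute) 94.71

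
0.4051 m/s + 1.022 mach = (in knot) 677.2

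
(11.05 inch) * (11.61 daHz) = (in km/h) 117.3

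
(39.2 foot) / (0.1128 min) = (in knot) 3.432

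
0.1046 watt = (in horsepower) 0.0001403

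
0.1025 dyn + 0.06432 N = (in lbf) 0.01446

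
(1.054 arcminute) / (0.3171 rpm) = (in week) 1.527e-08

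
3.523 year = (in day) 1286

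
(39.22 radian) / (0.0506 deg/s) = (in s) 4.441e+04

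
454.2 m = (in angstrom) 4.542e+12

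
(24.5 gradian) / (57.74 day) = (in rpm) 7.367e-07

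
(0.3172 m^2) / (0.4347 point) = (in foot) 6786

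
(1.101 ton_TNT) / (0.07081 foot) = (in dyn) 2.134e+16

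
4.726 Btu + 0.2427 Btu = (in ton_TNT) 1.253e-06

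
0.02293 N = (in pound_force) 0.005155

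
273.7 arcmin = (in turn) 0.01267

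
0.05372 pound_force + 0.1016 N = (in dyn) 3.406e+04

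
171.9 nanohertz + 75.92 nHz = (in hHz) 2.478e-09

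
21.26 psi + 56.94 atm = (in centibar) 5916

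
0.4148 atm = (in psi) 6.096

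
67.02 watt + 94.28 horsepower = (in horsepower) 94.37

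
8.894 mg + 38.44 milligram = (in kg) 4.733e-05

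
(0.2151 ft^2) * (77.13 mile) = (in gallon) 6.553e+05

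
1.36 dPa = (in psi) 1.973e-05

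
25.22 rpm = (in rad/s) 2.641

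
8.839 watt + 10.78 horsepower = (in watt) 8047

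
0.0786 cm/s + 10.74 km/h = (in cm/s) 298.4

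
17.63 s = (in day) 0.0002041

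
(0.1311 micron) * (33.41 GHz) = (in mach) 12.86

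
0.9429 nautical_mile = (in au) 1.167e-08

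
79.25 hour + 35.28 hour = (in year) 0.01307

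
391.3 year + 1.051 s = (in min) 2.057e+08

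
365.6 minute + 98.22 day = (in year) 0.2698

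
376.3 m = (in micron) 3.763e+08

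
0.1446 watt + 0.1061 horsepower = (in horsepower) 0.1063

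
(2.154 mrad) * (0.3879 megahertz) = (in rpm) 7979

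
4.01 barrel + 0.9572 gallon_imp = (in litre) 641.9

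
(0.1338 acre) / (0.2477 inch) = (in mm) 8.606e+07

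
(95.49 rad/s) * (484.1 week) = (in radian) 2.796e+10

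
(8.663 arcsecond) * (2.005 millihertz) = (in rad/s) 8.421e-08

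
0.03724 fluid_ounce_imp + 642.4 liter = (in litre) 642.4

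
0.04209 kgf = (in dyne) 4.128e+04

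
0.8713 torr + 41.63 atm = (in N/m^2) 4.218e+06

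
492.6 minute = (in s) 2.956e+04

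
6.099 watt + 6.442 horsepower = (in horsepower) 6.45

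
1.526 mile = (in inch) 9.669e+04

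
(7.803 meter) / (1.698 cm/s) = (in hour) 0.1277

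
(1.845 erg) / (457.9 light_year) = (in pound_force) 9.574e-27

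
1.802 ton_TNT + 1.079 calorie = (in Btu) 7.146e+06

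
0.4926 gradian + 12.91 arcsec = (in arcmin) 26.82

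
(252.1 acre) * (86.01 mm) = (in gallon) 2.318e+07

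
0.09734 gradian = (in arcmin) 5.256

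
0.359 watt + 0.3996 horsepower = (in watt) 298.3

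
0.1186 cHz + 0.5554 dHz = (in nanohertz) 5.673e+07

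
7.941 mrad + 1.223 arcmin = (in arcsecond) 1711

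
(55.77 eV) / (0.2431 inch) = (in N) 1.447e-15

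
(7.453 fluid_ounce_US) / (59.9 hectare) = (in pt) 1.043e-06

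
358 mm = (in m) 0.358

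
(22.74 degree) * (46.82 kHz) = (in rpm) 1.774e+05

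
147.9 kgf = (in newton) 1450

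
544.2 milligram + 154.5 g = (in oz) 5.469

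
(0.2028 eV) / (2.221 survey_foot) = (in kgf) 4.894e-21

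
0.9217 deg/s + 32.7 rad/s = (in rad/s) 32.72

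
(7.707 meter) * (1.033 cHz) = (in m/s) 0.07961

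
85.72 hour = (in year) 0.009785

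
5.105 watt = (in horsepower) 0.006846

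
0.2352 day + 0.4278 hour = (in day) 0.253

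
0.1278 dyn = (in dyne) 0.1278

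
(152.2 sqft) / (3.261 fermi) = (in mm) 4.336e+18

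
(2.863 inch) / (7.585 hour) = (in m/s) 2.663e-06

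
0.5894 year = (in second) 1.859e+07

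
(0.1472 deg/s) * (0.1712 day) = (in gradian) 2419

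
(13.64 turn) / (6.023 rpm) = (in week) 0.0002247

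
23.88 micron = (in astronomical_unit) 1.596e-16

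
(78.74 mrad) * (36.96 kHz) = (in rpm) 2.779e+04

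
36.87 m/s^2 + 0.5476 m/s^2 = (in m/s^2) 37.42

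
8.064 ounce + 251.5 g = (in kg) 0.4801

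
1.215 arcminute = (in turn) 5.625e-05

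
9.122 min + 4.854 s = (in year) 1.751e-05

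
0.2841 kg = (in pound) 0.6263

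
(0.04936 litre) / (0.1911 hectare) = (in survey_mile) 1.605e-11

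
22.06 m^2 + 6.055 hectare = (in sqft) 6.52e+05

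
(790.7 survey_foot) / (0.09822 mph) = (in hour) 1.525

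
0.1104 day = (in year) 0.0003025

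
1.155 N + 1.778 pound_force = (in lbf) 2.038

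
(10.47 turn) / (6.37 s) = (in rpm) 98.62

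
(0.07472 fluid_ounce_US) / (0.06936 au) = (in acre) 5.262e-20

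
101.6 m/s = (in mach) 0.2984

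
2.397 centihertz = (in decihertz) 0.2397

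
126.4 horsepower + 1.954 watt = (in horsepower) 126.4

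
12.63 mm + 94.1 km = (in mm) 9.41e+07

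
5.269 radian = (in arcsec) 1.087e+06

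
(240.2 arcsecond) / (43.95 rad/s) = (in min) 4.416e-07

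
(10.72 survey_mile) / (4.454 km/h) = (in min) 232.4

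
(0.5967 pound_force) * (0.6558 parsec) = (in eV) 3.352e+35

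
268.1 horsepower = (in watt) 1.999e+05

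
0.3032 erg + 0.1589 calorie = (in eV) 4.15e+18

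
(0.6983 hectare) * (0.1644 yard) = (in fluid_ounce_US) 3.55e+07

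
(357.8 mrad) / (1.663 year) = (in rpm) 6.515e-08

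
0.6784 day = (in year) 0.001859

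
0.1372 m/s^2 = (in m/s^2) 0.1372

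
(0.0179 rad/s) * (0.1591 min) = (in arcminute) 587.4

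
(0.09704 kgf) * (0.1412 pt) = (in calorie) 1.133e-05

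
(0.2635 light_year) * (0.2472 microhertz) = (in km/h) 2.218e+09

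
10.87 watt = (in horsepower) 0.01458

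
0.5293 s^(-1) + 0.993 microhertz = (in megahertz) 5.293e-07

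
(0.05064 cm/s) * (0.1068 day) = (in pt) 1.325e+04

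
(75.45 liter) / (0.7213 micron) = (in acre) 25.85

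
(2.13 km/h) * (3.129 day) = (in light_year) 1.691e-11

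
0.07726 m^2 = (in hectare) 7.726e-06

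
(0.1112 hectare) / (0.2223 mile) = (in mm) 3108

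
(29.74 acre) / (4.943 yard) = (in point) 7.548e+07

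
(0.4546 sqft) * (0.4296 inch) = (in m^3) 0.0004608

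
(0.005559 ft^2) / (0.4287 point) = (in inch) 134.4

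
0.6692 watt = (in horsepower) 0.0008974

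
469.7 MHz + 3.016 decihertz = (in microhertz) 4.697e+14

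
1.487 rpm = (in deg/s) 8.922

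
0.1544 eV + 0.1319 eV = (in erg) 4.587e-13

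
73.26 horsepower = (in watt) 5.463e+04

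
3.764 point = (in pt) 3.764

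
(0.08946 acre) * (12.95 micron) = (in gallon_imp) 1.031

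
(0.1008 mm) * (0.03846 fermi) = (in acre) 9.58e-25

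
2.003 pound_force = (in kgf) 0.9085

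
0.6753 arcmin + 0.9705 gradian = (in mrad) 15.44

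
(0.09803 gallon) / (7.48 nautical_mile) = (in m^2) 2.679e-08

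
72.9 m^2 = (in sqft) 784.7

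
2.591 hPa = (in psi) 0.03758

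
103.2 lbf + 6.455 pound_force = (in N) 487.8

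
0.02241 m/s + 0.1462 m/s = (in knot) 0.3278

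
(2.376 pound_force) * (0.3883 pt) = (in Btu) 1.372e-06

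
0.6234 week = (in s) 3.77e+05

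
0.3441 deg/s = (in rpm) 0.05735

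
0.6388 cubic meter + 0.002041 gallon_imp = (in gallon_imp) 140.5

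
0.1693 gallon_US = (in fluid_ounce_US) 21.67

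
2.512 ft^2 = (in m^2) 0.2334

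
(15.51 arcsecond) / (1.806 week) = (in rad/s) 6.884e-11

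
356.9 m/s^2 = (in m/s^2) 356.9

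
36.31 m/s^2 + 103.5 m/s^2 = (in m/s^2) 139.8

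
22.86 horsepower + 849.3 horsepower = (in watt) 6.504e+05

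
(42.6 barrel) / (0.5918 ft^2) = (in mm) 1.232e+05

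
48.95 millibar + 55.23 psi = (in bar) 3.857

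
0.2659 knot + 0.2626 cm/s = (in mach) 0.0004094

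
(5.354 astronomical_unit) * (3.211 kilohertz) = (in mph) 5.753e+15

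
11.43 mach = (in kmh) 1.401e+04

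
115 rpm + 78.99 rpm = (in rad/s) 20.31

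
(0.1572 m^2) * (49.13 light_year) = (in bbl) 4.596e+17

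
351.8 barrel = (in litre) 5.593e+04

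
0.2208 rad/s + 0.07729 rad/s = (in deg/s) 17.08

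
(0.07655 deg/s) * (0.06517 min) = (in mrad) 5.224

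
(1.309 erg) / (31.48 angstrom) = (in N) 41.58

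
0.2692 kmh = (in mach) 0.0002196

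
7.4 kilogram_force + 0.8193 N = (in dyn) 7.339e+06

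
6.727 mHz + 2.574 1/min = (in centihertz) 4.963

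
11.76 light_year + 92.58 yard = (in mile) 6.913e+13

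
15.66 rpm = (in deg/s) 93.96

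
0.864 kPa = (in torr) 6.481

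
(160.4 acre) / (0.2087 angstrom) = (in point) 8.817e+19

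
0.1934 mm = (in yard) 0.0002115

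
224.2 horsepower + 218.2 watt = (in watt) 1.674e+05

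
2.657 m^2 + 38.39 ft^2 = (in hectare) 0.0006224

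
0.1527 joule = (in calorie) 0.0365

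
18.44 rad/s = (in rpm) 176.1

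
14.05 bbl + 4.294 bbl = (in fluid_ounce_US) 9.862e+04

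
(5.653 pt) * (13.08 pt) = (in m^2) 9.202e-06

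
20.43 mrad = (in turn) 0.003252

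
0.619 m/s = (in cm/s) 61.9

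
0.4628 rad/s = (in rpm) 4.419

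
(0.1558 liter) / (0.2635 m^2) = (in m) 0.0005913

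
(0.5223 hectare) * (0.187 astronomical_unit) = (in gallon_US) 3.86e+16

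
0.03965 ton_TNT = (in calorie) 3.965e+07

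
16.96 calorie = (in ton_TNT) 1.696e-08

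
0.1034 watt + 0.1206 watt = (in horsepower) 0.0003004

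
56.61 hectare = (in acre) 139.9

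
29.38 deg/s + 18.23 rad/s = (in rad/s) 18.74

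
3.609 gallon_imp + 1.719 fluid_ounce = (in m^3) 0.01646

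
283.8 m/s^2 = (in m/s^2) 283.8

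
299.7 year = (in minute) 1.575e+08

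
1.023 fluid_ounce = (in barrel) 0.0001903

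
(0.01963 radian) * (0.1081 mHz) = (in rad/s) 2.122e-06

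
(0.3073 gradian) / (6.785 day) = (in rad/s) 8.234e-09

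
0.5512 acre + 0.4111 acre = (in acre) 0.9623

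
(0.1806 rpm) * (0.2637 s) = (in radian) 0.004987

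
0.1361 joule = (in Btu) 0.000129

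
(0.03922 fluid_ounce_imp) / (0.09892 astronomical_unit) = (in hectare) 7.53e-21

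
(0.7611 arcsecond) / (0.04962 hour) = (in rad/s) 2.066e-08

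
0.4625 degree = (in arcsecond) 1665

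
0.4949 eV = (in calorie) 1.895e-20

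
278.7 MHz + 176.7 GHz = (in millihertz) 1.77e+14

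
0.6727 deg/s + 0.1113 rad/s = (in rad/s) 0.123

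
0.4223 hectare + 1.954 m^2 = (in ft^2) 4.548e+04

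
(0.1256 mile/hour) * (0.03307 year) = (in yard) 6.404e+04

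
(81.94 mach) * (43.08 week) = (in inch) 2.862e+13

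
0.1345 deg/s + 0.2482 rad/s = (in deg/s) 14.36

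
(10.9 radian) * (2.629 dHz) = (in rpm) 27.36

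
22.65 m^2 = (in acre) 0.005597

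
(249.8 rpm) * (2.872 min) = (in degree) 2.583e+05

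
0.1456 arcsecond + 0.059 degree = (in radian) 0.00103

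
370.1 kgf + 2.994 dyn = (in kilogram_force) 370.1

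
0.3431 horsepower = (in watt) 255.8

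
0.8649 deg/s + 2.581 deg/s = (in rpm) 0.5743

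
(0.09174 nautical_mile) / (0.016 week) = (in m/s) 0.01756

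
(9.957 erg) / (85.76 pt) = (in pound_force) 7.399e-06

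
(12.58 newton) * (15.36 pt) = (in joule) 0.06817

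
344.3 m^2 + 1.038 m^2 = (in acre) 0.08533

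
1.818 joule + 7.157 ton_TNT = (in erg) 2.994e+17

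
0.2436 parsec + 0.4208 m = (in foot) 2.466e+16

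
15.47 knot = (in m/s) 7.958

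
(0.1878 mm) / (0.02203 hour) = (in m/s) 2.368e-06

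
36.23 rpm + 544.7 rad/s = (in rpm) 5238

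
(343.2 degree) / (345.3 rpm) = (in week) 2.739e-07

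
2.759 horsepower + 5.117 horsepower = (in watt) 5873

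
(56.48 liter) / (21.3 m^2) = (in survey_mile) 1.648e-06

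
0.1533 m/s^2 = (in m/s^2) 0.1533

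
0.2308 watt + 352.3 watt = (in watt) 352.5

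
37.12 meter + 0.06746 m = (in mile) 0.02311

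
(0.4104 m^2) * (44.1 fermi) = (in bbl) 1.138e-13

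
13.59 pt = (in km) 4.794e-06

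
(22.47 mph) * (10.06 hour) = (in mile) 226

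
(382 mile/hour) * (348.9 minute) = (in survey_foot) 1.173e+07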